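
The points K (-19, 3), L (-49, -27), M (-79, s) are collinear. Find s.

-57

The three points are collinear iff det[KL; KM] = 0.
This determinant is linear in s: (-30)s + (-1710) = 0, so s = -57.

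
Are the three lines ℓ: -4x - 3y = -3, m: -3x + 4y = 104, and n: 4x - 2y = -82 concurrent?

Yes

The three lines meet at one point iff the augmented coefficient matrix [aᵢ bᵢ cᵢ] has rank < 3, i.e. its determinant vanishes.
Here the determinant is 0.
It vanishes, so the lines are concurrent at (-12, 17).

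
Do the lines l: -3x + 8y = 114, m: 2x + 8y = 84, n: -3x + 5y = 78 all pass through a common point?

Yes

The three lines meet at one point iff the augmented coefficient matrix [aᵢ bᵢ cᵢ] has rank < 3, i.e. its determinant vanishes.
Here the determinant is 0.
It vanishes, so the lines are concurrent at (-6, 12).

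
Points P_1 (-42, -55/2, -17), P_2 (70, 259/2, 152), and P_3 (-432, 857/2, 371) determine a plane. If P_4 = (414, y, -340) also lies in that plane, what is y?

Coplanarity requires P_1P_2 · (P_1P_3 × P_1P_4) = 0.
P_1P_2 = (112, 157, 169), P_1P_3 = (-390, 456, 388); the triple product is linear in y with coefficient -109366 and constant term -46644599.
Setting it to zero: y = -853/2.

-853/2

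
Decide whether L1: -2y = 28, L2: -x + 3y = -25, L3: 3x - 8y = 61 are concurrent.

Lines aᵢx + bᵢy = cᵢ with pairwise distinct directions are concurrent exactly when det[aᵢ bᵢ cᵢ] = 0.
Here the determinant is 0.
It vanishes, so the lines are concurrent at (-17, -14).

Yes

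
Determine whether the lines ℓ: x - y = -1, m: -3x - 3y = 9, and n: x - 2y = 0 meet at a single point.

Yes

Intersecting ℓ and m: solving the 2×2 system gives (x, y) = (-2, -1).
Substitute into n: (1)(-2) + (-2)(-1) = 0.
This equals 0, so (-2, -1) lies on all three lines and they are concurrent.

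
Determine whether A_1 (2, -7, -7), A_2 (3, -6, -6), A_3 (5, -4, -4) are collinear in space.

A_1A_2 = (1, 1, 1), A_1A_3 = (3, 3, 3).
Each component of A_1A_3 is 3 times the corresponding component of A_1A_2, so A_1A_3 = 3·A_1A_2 and the points are collinear.

Yes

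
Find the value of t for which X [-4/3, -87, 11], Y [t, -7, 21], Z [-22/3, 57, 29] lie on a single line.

-14/3

Collinearity requires XY × XZ = 0; each component is linear in t.
The y-component gives (-18)t + (-84) = 0, so t = -14/3.
The remaining components then also vanish.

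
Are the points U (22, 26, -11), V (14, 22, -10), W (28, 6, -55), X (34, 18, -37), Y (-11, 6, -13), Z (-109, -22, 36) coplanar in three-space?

No

The plane through U, V, W has normal n = UV × UW = (196, -346, 184) and equation n·P = -6708.
Checking the remaining points: n·X = -6372, n·Y = -6624, n·Z = -7128.
Since n·X = -6372 ≠ -6708, X is off the plane and the points are not all coplanar.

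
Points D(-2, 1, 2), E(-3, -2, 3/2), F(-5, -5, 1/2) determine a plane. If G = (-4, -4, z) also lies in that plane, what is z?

1

Coplanarity requires DE · (DF × DG) = 0.
DE = (-1, -3, -1/2), DF = (-3, -6, -3/2); the triple product is linear in z with coefficient -3 and constant term 3.
Setting it to zero: z = 1.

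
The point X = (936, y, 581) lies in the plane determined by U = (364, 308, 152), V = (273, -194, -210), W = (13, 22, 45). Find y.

The plane through U, V, W has equation −49818x + 117325y − 150176z = -4824404.
Substituting X: (117325)y + (-133881904) = -4824404, so y = 1100.

1100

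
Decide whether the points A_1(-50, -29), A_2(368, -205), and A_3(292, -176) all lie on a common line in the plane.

A_1A_2 = (418, -176), A_1A_3 = (342, -147).
det[A_1A_2; A_1A_3] = (418)(-147) − (-176)(342) = -1254.
The determinant is nonzero, so they are not collinear.

No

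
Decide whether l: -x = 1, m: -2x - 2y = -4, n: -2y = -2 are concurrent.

No

Intersecting l and m: solving the 2×2 system gives (x, y) = (-1, 3).
Substitute into n: (0)(-1) + (-2)(3) = -6.
But n requires -2 ≠ -6, so the three lines have no common point.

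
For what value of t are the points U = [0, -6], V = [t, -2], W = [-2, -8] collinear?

Collinearity: (V − U) must be parallel to (W − U) = (-2, -2).
Cross-multiplying the components: (t − 0)·(-2) = (4)·(-2).
Solving gives t = 4.

4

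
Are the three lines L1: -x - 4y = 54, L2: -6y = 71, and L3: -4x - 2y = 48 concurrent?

Lines aᵢx + bᵢy = cᵢ with pairwise distinct directions are concurrent exactly when det[aᵢ bᵢ cᵢ] = 0.
Here the determinant is -14.
Nonzero, so no common point exists.

No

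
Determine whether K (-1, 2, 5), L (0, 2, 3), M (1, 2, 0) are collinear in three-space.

KL = (1, 0, -2), KM = (2, 0, -5).
Comparing components 3 and 1: (-2)(2) − (1)(-5) = 1 ≠ 0, so KL and KM are not parallel and the points are not collinear.

No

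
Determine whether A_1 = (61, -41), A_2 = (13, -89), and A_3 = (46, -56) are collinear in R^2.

Yes

A_1A_2 = (-48, -48), A_1A_3 = (-15, -15).
Checking proportionality: A_1A_3 = 5/16·A_1A_2, so the vectors are parallel and the points are collinear.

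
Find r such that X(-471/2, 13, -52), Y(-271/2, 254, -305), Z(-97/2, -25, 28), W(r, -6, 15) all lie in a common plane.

Normal to plane XYZ: n = (9666, -55311, -48867); plane equation n·P = -454302.
Requiring n·W = -454302: (9666)r + (-401139) = -454302.
So r = -11/2.

-11/2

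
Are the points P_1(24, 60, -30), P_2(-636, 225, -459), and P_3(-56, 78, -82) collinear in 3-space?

No

P_1P_2 = (-660, 165, -429), P_1P_3 = (-80, 18, -52).
Comparing components 2 and 3: (165)(-52) − (-429)(18) = -858 ≠ 0, so P_1P_2 and P_1P_3 are not parallel and the points are not collinear.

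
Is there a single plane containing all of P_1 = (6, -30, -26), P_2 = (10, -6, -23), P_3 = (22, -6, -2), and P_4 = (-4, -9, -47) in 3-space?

A normal to the plane through P_1, P_2, P_3 is n = P_1P_2 × P_1P_3 = (504, -48, -288).
The plane has equation n·P = 11952. For P_4: n·P_4 = 11952.
Equal, so P_4 lies in the plane and all four are coplanar.

Yes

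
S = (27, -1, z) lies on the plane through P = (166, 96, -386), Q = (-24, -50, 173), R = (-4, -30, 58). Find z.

-96

The plane through P, Q, R has equation 5610x − 10670y − 880z = 246620.
Substituting S: (-880)z + (162140) = 246620, so z = -96.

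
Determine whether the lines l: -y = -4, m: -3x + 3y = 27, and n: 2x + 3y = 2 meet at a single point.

Yes

The three lines meet at one point iff the augmented coefficient matrix [aᵢ bᵢ cᵢ] has rank < 3, i.e. its determinant vanishes.
Here the determinant is 0.
It vanishes, so the lines are concurrent at (-5, 4).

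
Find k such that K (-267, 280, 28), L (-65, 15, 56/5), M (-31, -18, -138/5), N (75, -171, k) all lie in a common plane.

The points are coplanar iff KL · (KM × KN) = 0.
Expanding, this is linear in k: (2344)k + (-79696/5) = 0.
So k = 34/5.

34/5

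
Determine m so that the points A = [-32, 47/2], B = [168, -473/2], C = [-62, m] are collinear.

The three points are collinear iff det[AB; AC] = 0.
This determinant is linear in m: (200)m + (-12500) = 0, so m = 125/2.

125/2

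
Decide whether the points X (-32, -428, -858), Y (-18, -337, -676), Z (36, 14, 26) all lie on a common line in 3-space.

Yes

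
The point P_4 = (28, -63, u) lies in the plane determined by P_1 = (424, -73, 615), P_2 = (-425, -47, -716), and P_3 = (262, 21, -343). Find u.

A normal to the plane is n = P_1P_2 × P_1P_3 = (100206, -597720, -75594).
P_4 lies in the plane iff n · P_1P_4 = 0.
This gives (-75594)u + (831534) = 0, so u = 11.

11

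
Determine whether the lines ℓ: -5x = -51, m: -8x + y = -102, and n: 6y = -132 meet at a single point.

No

Intersecting ℓ and m: solving the 2×2 system gives (x, y) = (51/5, -102/5).
Substitute into n: (0)(51/5) + (6)(-102/5) = -612/5.
But n requires -132 ≠ -612/5, so the three lines have no common point.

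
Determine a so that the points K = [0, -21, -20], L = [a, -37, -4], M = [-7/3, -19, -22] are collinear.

56/3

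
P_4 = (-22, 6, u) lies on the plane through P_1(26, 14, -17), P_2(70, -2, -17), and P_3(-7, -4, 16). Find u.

11

The plane through P_1, P_2, P_3 has equation −528x − 1452y − 1320z = -11616.
Substituting P_4: (-1320)u + (2904) = -11616, so u = 11.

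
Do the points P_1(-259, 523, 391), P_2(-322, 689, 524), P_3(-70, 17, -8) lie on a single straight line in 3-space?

No

P_1P_2 = (-63, 166, 133), P_1P_3 = (189, -506, -399).
Comparing components 2 and 3: (166)(-399) − (133)(-506) = 1064 ≠ 0, so P_1P_2 and P_1P_3 are not parallel and the points are not collinear.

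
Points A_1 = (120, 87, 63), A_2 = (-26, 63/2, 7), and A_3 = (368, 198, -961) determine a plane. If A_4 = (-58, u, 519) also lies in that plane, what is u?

23/2

The plane through A_1, A_2, A_3 has equation 63048x − 163392y − 2442z = -6803190.
Substituting A_4: (-163392)u + (-4924182) = -6803190, so u = 23/2.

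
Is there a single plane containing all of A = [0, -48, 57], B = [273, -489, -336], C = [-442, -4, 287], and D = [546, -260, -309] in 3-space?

With A as base: AB = (273, -441, -393), AC = (-442, 44, 230), AD = (546, -212, -366).
AC × AD = (32656, -36192, 69680).
AB · (AC × AD) = -2508480.
Since -2508480 ≠ 0, the four points are not coplanar.

No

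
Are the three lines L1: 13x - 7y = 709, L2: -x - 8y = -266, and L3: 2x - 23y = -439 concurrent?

The three lines meet at one point iff the augmented coefficient matrix [aᵢ bᵢ cᵢ] has rank < 3, i.e. its determinant vanishes.
Here the determinant is 570.
Nonzero, so no common point exists.

No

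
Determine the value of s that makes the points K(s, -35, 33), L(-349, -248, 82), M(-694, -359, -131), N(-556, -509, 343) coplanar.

-50

The points are coplanar iff KL · (KM × KN) = 0.
Expanding, this is linear in s: (84564)s + (4228200) = 0.
So s = -50.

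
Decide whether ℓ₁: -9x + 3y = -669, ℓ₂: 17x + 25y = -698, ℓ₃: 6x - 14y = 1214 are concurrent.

No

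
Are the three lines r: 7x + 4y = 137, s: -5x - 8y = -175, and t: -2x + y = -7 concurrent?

Intersecting r and s: solving the 2×2 system gives (x, y) = (11, 15).
Substitute into t: (-2)(11) + (1)(15) = -7.
This equals -7, so (11, 15) lies on all three lines and they are concurrent.

Yes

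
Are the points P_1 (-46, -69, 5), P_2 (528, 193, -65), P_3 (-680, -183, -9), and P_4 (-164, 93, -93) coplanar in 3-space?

Yes

With P_1 as base: P_1P_2 = (574, 262, -70), P_1P_3 = (-634, -114, -14), P_1P_4 = (-118, 162, -98).
P_1P_3 × P_1P_4 = (13440, -60480, -116160).
P_1P_2 · (P_1P_3 × P_1P_4) = 0.
The scalar triple product vanishes, so the four points are coplanar.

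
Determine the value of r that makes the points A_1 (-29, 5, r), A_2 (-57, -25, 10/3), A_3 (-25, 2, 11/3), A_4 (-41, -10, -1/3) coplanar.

-38/3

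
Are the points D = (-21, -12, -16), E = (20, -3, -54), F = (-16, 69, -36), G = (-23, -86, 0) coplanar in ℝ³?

Yes

The four points are coplanar iff the 3×3 determinant with rows DE, DF, DG is zero.
Rows: (41, 9, -38), (5, 81, -20), (-2, -74, 16).
Expanding along the first row: (41)(-184) − (9)(40) + (-38)(-208) = 0.
Zero determinant ⇒ coplanar.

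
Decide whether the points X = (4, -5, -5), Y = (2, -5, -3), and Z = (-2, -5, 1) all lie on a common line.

XY = (-2, 0, 2), XZ = (-6, 0, 6).
Each component of XZ is 3 times the corresponding component of XY, so XZ = 3·XY and the points are collinear.

Yes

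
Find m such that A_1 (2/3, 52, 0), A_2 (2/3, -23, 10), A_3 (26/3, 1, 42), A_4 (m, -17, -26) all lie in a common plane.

The points are coplanar iff A_1A_2 · (A_1A_3 × A_1A_4) = 0.
Expanding, this is linear in m: (-2640)m + (-19360) = 0.
So m = -22/3.

-22/3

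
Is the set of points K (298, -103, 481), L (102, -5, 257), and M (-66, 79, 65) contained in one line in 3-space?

KL = (-196, 98, -224), KM = (-364, 182, -416).
KL × KM = (0, 0, 0).
The cross product vanishes, so the three points are collinear.

Yes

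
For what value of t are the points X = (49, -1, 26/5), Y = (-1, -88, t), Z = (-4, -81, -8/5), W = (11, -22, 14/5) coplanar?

-2

The points are coplanar iff XY · (XZ × XW) = 0.
Expanding, this is linear in t: (-1927)t + (-3854) = 0.
So t = -2.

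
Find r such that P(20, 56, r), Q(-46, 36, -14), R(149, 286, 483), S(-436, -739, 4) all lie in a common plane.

392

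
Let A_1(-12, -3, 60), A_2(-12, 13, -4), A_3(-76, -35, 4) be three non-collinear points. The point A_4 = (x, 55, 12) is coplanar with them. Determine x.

52

Coplanarity requires A_1A_2 · (A_1A_3 × A_1A_4) = 0.
A_1A_2 = (0, 16, -64), A_1A_3 = (-64, -32, -56); the triple product is linear in x with coefficient -2944 and constant term 153088.
Setting it to zero: x = 52.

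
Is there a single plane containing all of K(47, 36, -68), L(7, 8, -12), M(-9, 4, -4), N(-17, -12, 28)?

A normal to the plane through K, L, M is n = KL × KM = (0, -576, -288).
The plane has equation n·P = -1152. For N: n·N = -1152.
Equal, so N lies in the plane and all four are coplanar.

Yes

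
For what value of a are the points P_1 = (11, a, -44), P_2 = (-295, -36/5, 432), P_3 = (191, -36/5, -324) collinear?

Collinearity requires P_1P_2 × P_1P_3 = 0; each component is linear in a.
The x-component gives (756)a + (27216/5) = 0, so a = -36/5.
The remaining components then also vanish.

-36/5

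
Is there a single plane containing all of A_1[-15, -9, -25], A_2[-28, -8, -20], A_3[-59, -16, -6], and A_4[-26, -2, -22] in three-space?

Yes

A normal to the plane through A_1, A_2, A_3 is n = A_1A_2 × A_1A_3 = (54, 27, 135).
The plane has equation n·P = -4428. For A_4: n·A_4 = -4428.
Equal, so A_4 lies in the plane and all four are coplanar.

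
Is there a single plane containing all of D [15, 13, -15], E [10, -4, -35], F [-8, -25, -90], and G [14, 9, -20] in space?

The four points are coplanar iff the 3×3 determinant with rows DE, DF, DG is zero.
Rows: (-5, -17, -20), (-23, -38, -75), (-1, -4, -5).
Expanding along the first row: (-5)(-110) − (-17)(40) + (-20)(54) = 150.
Nonzero ⇒ not coplanar.

No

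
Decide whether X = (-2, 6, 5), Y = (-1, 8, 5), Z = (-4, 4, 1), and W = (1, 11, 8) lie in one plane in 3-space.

The four points are coplanar iff the 3×3 determinant with rows XY, XZ, XW is zero.
Rows: (1, 2, 0), (-2, -2, -4), (3, 5, 3).
Expanding along the first row: (1)(14) − (2)(6) + (0)(-4) = 2.
Nonzero ⇒ not coplanar.

No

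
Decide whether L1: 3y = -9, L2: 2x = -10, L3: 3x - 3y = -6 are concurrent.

Intersecting L1 and L2: solving the 2×2 system gives (x, y) = (-5, -3).
Substitute into L3: (3)(-5) + (-3)(-3) = -6.
This equals -6, so (-5, -3) lies on all three lines and they are concurrent.

Yes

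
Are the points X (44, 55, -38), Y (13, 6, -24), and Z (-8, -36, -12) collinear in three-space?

XY = (-31, -49, 14), XZ = (-52, -91, 26).
Comparing components 3 and 1: (14)(-52) − (-31)(26) = 78 ≠ 0, so XY and XZ are not parallel and the points are not collinear.

No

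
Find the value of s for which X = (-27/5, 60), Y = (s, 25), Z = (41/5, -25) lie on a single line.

1/5

The three points are collinear iff det[XY; XZ] = 0.
This determinant is linear in s: (-85)s + (17) = 0, so s = 1/5.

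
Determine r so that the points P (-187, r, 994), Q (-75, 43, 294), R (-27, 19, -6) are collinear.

99

Collinearity requires PQ × PR = 0; each component is linear in r.
The x-component gives (300)r + (-29700) = 0, so r = 99.
The remaining components then also vanish.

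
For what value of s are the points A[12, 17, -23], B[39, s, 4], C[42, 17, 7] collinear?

Collinearity requires AB × AC = 0; each component is linear in s.
The x-component gives (30)s + (-510) = 0, so s = 17.
The remaining components then also vanish.

17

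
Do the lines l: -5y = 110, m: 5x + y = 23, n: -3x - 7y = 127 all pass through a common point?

Yes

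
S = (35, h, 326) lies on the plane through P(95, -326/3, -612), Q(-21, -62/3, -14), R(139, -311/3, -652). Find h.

The plane through P, Q, R has equation −6510x + 21672y − 4452z = -248850.
Substituting S: (21672)h + (-1679202) = -248850, so h = 66.

66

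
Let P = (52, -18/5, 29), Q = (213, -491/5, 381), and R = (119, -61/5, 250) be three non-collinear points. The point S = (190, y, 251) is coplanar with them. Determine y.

-588/5

A normal to the plane is n = PQ × PR = (-89397/5, -11997, 24768/5).
S lies in the plane iff n · PS = 0.
This gives (-11997)y + (-7054236/5) = 0, so y = -588/5.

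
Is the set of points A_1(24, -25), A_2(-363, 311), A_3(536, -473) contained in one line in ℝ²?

A_1A_2 = (-387, 336), A_1A_3 = (512, -448).
det[A_1A_2; A_1A_3] = (-387)(-448) − (336)(512) = 1344.
The determinant is nonzero, so they are not collinear.

No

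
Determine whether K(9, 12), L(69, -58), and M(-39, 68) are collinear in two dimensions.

Yes

KL = (60, -70), KM = (-48, 56).
Checking proportionality: KM = -4/5·KL, so the vectors are parallel and the points are collinear.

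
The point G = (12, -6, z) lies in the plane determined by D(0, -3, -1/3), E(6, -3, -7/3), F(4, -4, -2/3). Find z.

A normal to the plane is n = DE × DF = (-2, -6, -6).
G lies in the plane iff n · DG = 0.
This gives (-6)z + (-8) = 0, so z = -4/3.

-4/3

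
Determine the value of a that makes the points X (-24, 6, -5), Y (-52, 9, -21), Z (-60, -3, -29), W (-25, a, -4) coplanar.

Normal to plane XYZ: n = (-216, -96, 360); plane equation n·P = 2808.
Requiring n·W = 2808: (-96)a + (3960) = 2808.
So a = 12.

12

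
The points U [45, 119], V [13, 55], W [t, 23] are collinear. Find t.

-3

Collinearity: (W − U) must be parallel to (V − U) = (-32, -64).
Cross-multiplying the components: (t − 45)·(-64) = (-96)·(-32).
Solving gives t = -3.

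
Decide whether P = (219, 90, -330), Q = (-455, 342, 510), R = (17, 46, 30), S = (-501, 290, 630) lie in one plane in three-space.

With P as base: PQ = (-674, 252, 840), PR = (-202, -44, 360), PS = (-720, 200, 960).
PR × PS = (-114240, -65280, -72080).
PQ · (PR × PS) = 0.
The scalar triple product vanishes, so the four points are coplanar.

Yes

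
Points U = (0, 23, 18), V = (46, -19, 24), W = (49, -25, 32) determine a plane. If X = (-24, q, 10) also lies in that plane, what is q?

47

Coplanarity requires UV · (UW × UX) = 0.
UV = (46, -42, 6), UW = (49, -48, 14); the triple product is linear in q with coefficient -350 and constant term 16450.
Setting it to zero: q = 47.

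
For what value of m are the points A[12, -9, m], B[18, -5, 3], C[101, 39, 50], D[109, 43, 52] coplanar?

Coplanarity ⇔ det[AB; AC; AD] = 0.
Expanding, this is linear in m: (20)m + (180) = 0.
So m = -9.

-9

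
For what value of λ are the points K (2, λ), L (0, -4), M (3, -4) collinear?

-4

The three points are collinear iff det[KL; KM] = 0.
This determinant is linear in λ: (3)λ + (12) = 0, so λ = -4.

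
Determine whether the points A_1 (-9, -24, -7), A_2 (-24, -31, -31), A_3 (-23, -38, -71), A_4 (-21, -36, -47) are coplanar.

A normal to the plane through A_1, A_2, A_3 is n = A_1A_2 × A_1A_3 = (112, -624, 112).
The plane has equation n·P = 13184. For A_4: n·A_4 = 14848.
14848 ≠ 13184, so A_4 is off the plane.

No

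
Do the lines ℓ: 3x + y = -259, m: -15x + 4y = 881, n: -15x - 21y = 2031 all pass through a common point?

Yes

Intersecting ℓ and m: solving the 2×2 system gives (x, y) = (-71, -46).
Substitute into n: (-15)(-71) + (-21)(-46) = 2031.
This equals 2031, so (-71, -46) lies on all three lines and they are concurrent.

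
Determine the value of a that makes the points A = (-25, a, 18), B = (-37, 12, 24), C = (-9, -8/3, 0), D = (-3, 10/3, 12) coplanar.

8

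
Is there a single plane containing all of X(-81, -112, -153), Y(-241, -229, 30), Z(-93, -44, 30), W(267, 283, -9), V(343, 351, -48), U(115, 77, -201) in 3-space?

No

The plane through X, Y, Z has normal n = XY × XZ = (-33855, 27084, -12284) and equation n·P = 1588299.
Checking the remaining points: n·W = -1263957, n·V = -1516149, n·U = 661227.
Since n·W = -1263957 ≠ 1588299, W is off the plane and the points are not all coplanar.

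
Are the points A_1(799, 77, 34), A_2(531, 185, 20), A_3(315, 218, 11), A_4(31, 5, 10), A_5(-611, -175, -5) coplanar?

Yes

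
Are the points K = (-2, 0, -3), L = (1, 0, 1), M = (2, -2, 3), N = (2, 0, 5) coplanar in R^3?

The four points are coplanar iff the 3×3 determinant with rows KL, KM, KN is zero.
Rows: (3, 0, 4), (4, -2, 6), (4, 0, 8).
Expanding along the first row: (3)(-16) − (0)(8) + (4)(8) = -16.
Nonzero ⇒ not coplanar.

No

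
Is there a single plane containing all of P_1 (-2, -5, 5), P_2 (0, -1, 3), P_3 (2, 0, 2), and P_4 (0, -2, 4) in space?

The four points are coplanar iff the 3×3 determinant with rows P_1P_2, P_1P_3, P_1P_4 is zero.
Rows: (2, 4, -2), (4, 5, -3), (2, 3, -1).
Expanding along the first row: (2)(4) − (4)(2) + (-2)(2) = -4.
Nonzero ⇒ not coplanar.

No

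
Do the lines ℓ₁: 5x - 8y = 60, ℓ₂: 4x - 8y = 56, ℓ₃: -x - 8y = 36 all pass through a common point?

The three lines meet at one point iff the augmented coefficient matrix [aᵢ bᵢ cᵢ] has rank < 3, i.e. its determinant vanishes.
Here the determinant is 0.
It vanishes, so the lines are concurrent at (4, -5).

Yes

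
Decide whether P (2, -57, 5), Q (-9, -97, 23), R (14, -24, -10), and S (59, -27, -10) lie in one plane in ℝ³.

The four points are coplanar iff the 3×3 determinant with rows PQ, PR, PS is zero.
Rows: (-11, -40, 18), (12, 33, -15), (57, 30, -15).
Expanding along the first row: (-11)(-45) − (-40)(675) + (18)(-1521) = 117.
Nonzero ⇒ not coplanar.

No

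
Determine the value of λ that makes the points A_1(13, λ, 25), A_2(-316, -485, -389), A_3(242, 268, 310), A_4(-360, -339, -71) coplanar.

-40

Coplanarity ⇔ det[A_1A_2; A_1A_3; A_1A_4] = 0.
Expanding, this is linear in λ: (208200)λ + (8328000) = 0.
So λ = -40.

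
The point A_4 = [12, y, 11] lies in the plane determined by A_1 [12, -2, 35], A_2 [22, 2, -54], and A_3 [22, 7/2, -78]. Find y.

-1/2

Coplanarity requires A_1A_2 · (A_1A_3 × A_1A_4) = 0.
A_1A_2 = (10, 4, -89), A_1A_3 = (10, 11/2, -113); the triple product is linear in y with coefficient 240 and constant term 120.
Setting it to zero: y = -1/2.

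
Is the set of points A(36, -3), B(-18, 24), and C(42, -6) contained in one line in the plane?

Yes

AB = (-54, 27), AC = (6, -3).
Twice the signed area of △ABC is (-54)(-3) − (27)(6) = 0.
The triangle is degenerate (zero area), so the points are collinear.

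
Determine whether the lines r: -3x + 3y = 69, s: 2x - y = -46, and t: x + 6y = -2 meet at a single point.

Intersecting r and s: solving the 2×2 system gives (x, y) = (-23, 0).
Substitute into t: (1)(-23) + (6)(0) = -23.
But t requires -2 ≠ -23, so the three lines have no common point.

No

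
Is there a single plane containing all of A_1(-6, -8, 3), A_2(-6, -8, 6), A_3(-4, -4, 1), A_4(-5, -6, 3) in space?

With A_1 as base: A_1A_2 = (0, 0, 3), A_1A_3 = (2, 4, -2), A_1A_4 = (1, 2, 0).
A_1A_3 × A_1A_4 = (4, -2, 0).
A_1A_2 · (A_1A_3 × A_1A_4) = 0.
The scalar triple product vanishes, so the four points are coplanar.

Yes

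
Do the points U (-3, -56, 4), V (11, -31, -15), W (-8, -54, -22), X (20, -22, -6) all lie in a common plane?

Yes

With U as base: UV = (14, 25, -19), UW = (-5, 2, -26), UX = (23, 34, -10).
UW × UX = (864, -648, -216).
UV · (UW × UX) = 0.
The scalar triple product vanishes, so the four points are coplanar.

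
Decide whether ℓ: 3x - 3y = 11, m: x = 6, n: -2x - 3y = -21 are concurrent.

Lines aᵢx + bᵢy = cᵢ with pairwise distinct directions are concurrent exactly when det[aᵢ bᵢ cᵢ] = 0.
Here the determinant is -6.
Nonzero, so no common point exists.

No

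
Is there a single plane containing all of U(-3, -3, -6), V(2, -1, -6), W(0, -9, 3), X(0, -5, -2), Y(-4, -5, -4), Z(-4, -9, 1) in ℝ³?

The plane through U, V, W has normal n = UV × UW = (18, -45, -36) and equation n·P = 297.
Checking the remaining points: n·X = 297, n·Y = 297, n·Z = 297.
All equal 297, so all 6 points lie in one plane.

Yes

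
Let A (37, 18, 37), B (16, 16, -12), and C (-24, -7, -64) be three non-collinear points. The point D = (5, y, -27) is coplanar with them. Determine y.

10

A normal to the plane is n = AB × AC = (-1023, 868, 403).
D lies in the plane iff n · AD = 0.
This gives (868)y + (-8680) = 0, so y = 10.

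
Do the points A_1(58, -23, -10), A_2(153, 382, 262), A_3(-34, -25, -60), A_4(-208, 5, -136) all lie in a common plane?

A normal to the plane through A_1, A_2, A_3 is n = A_1A_2 × A_1A_3 = (-19706, -20274, 37070).
The plane has equation n·P = -1047346. For A_4: n·A_4 = -1044042.
-1044042 ≠ -1047346, so A_4 is off the plane.

No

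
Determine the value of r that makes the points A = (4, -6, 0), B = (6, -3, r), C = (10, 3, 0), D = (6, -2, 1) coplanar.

Coplanarity ⇔ det[AB; AC; AD] = 0.
Expanding, this is linear in r: (6)r + (0) = 0.
So r = 0.

0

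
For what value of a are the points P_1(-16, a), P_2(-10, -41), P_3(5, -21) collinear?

-49

The three points are collinear iff det[P_1P_2; P_1P_3] = 0.
This determinant is linear in a: (15)a + (735) = 0, so a = -49.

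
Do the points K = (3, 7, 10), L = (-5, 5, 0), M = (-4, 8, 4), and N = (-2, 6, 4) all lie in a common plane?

With K as base: KL = (-8, -2, -10), KM = (-7, 1, -6), KN = (-5, -1, -6).
KM × KN = (-12, -12, 12).
KL · (KM × KN) = 0.
The scalar triple product vanishes, so the four points are coplanar.

Yes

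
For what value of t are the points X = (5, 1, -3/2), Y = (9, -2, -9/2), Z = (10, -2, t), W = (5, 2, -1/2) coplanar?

Normal to plane XYW: n = (0, -4, 4); plane equation n·P = -10.
Requiring n·Z = -10: (4)t + (8) = -10.
So t = -9/2.

-9/2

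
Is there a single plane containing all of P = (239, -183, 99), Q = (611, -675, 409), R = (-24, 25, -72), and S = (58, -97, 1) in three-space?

Yes

The four points are coplanar iff the 3×3 determinant with rows PQ, PR, PS is zero.
Rows: (372, -492, 310), (-263, 208, -171), (-181, 86, -98).
Expanding along the first row: (372)(-5678) − (-492)(-5177) + (310)(15030) = 0.
Zero determinant ⇒ coplanar.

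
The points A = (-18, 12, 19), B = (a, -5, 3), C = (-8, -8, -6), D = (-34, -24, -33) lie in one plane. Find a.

16

Coplanarity ⇔ det[AB; AC; AD] = 0.
Expanding, this is linear in a: (140)a + (-2240) = 0.
So a = 16.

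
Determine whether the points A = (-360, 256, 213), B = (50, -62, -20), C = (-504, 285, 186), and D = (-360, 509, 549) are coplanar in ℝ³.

The four points are coplanar iff the 3×3 determinant with rows AB, AC, AD is zero.
Rows: (410, -318, -233), (-144, 29, -27), (0, 253, 336).
Expanding along the first row: (410)(16575) − (-318)(-48384) + (-233)(-36432) = -101706.
Nonzero ⇒ not coplanar.

No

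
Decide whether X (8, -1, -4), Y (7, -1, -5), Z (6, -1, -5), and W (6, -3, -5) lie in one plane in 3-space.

No

A normal to the plane through X, Y, Z is n = XY × XZ = (0, 1, 0).
The plane has equation n·P = -1. For W: n·W = -3.
-3 ≠ -1, so W is off the plane.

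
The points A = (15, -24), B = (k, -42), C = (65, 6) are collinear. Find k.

-15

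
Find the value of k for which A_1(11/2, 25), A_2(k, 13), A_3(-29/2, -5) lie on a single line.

-5/2

Collinearity: (A_2 − A_1) must be parallel to (A_3 − A_1) = (-20, -30).
Cross-multiplying the components: (k − 11/2)·(-30) = (-12)·(-20).
Solving gives k = -5/2.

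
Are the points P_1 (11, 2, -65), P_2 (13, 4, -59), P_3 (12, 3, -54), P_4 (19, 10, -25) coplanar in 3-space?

A normal to the plane through P_1, P_2, P_3 is n = P_1P_2 × P_1P_3 = (16, -16, 0).
The plane has equation n·P = 144. For P_4: n·P_4 = 144.
Equal, so P_4 lies in the plane and all four are coplanar.

Yes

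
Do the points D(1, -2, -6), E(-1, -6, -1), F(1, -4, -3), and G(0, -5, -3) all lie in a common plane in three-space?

No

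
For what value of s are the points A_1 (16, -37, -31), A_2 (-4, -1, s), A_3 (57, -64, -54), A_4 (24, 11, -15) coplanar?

-11

Normal to plane A_1A_3A_4: n = (672, -840, 2184); plane equation n·P = -25872.
Requiring n·A_2 = -25872: (2184)s + (-1848) = -25872.
So s = -11.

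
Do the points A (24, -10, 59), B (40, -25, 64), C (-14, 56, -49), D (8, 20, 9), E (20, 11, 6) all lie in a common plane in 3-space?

The plane through A, B, C has normal n = AB × AC = (1290, 1538, 486) and equation n·P = 44254.
Checking the remaining points: n·D = 45454, n·E = 45634.
Since n·D = 45454 ≠ 44254, D is off the plane and the points are not all coplanar.

No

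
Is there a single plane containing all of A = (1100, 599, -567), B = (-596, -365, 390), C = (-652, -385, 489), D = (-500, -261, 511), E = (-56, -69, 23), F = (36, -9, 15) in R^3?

The plane through A, B, C has normal n = AB × AC = (-76296, 114312, -20064) and equation n·P = -4076424.
Checking the remaining points: n·D = -1940136, n·E = -4076424, n·F = -4076424.
Since n·D = -1940136 ≠ -4076424, D is off the plane and the points are not all coplanar.

No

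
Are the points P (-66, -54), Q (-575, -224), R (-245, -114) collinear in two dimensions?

PQ = (-509, -170), PR = (-179, -60).
det[PQ; PR] = (-509)(-60) − (-170)(-179) = 110.
The determinant is nonzero, so they are not collinear.

No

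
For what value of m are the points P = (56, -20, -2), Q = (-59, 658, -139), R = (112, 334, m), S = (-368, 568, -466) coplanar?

50

Normal to plane PQS: n = (-234036, 4728, 219852); plane equation n·X = -13640280.
Requiring n·R = -13640280: (219852)m + (-24632880) = -13640280.
So m = 50.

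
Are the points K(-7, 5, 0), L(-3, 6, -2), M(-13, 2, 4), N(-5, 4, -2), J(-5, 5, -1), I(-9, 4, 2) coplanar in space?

The plane through K, L, M has normal n = KL × KM = (-2, -4, -6) and equation n·P = -6.
Checking the remaining points: n·N = 6, n·J = -4, n·I = -10.
Since n·N = 6 ≠ -6, N is off the plane and the points are not all coplanar.

No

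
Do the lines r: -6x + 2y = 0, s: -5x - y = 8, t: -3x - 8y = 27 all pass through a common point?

Lines aᵢx + bᵢy = cᵢ with pairwise distinct directions are concurrent exactly when det[aᵢ bᵢ cᵢ] = 0.
Here the determinant is 0.
It vanishes, so the lines are concurrent at (-1, -3).

Yes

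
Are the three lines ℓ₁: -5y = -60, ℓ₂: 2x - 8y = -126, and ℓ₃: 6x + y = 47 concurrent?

The three lines meet at one point iff the augmented coefficient matrix [aᵢ bᵢ cᵢ] has rank < 3, i.e. its determinant vanishes.
Here the determinant is 1250.
Nonzero, so no common point exists.

No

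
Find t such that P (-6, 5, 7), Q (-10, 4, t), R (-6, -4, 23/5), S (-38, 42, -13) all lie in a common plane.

Coplanarity ⇔ det[PQ; PR; PS] = 0.
Expanding, this is linear in t: (-288)t + (864) = 0.
So t = 3.

3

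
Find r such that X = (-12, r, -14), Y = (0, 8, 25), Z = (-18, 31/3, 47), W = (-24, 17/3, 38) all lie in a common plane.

-25/3

The points are coplanar iff XY · (XZ × XW) = 0.
Expanding, this is linear in r: (294)r + (2450) = 0.
So r = -25/3.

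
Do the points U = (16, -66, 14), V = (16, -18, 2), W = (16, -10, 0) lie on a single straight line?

Yes

UV = (0, 48, -12), UW = (0, 56, -14).
Each component of UW is 7/6 times the corresponding component of UV, so UW = 7/6·UV and the points are collinear.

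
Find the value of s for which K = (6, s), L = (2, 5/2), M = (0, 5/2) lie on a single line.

The three points are collinear iff det[KL; KM] = 0.
This determinant is linear in s: (-2)s + (5) = 0, so s = 5/2.

5/2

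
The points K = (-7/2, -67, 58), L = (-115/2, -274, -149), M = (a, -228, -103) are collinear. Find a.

Direction KL = (-54, -207, -207). From the y-coordinate of M, the parameter along the line is τ = (-228 − (-67))/(-207) = 7/9.
Then a = (-7/2) + 7/9·(-54) = -91/2.

-91/2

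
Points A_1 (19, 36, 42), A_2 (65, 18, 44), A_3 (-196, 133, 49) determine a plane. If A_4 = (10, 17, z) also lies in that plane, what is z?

13

The plane through A_1, A_2, A_3 has equation −320x − 752y + 592z = -8288.
Substituting A_4: (592)z + (-15984) = -8288, so z = 13.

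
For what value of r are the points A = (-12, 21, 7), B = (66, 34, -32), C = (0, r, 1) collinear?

Direction AB = (78, 13, -39). From the x-coordinate of C, the parameter along the line is τ = (0 − (-12))/78 = 2/13.
Then r = 21 + 2/13·(13) = 23.

23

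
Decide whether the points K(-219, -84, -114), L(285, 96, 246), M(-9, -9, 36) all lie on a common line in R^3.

KL = (504, 180, 360), KM = (210, 75, 150).
Each component of KM is 5/12 times the corresponding component of KL, so KM = 5/12·KL and the points are collinear.

Yes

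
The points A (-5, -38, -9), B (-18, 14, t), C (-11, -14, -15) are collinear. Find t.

-22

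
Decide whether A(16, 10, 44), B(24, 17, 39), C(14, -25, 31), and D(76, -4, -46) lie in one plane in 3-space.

The four points are coplanar iff the 3×3 determinant with rows AB, AC, AD is zero.
Rows: (8, 7, -5), (-2, -35, -13), (60, -14, -90).
Expanding along the first row: (8)(2968) − (7)(960) + (-5)(2128) = 6384.
Nonzero ⇒ not coplanar.

No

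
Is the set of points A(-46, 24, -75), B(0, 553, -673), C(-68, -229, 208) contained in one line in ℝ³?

AB = (46, 529, -598), AC = (-22, -253, 283).
AB × AC = (-1587, 138, 0).
The cross product is nonzero, so the points do not lie on one line.

No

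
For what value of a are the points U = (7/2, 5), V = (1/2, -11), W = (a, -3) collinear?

2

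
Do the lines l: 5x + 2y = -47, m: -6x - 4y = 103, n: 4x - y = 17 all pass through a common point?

Intersecting l and m: solving the 2×2 system gives (x, y) = (9/4, -233/8).
Substitute into n: (4)(9/4) + (-1)(-233/8) = 305/8.
But n requires 17 ≠ 305/8, so the three lines have no common point.

No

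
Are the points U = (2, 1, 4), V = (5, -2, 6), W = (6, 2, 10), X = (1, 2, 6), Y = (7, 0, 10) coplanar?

The plane through U, V, W has normal n = UV × UW = (-20, -10, 15) and equation n·P = 10.
Checking the remaining points: n·X = 50, n·Y = 10.
Since n·X = 50 ≠ 10, X is off the plane and the points are not all coplanar.

No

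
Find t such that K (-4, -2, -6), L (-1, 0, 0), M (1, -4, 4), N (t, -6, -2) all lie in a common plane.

Normal to plane KLM: n = (32, 0, -16); plane equation n·P = -32.
Requiring n·N = -32: (32)t + (32) = -32.
So t = -2.

-2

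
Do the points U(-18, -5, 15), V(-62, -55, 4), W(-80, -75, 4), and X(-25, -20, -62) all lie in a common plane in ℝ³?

No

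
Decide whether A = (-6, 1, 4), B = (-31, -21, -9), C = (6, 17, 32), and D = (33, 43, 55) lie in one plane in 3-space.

Yes

A normal to the plane through A, B, C is n = AB × AC = (-408, 544, -136).
The plane has equation n·P = 2448. For D: n·D = 2448.
Equal, so D lies in the plane and all four are coplanar.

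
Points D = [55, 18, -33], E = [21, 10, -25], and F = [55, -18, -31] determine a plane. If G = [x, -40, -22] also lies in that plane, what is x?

A normal to the plane is n = DE × DF = (272, 68, 1224).
G lies in the plane iff n · DG = 0.
This gives (272)x + (-5440) = 0, so x = 20.

20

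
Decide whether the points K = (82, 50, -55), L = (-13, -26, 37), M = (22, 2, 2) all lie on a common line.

No

KL = (-95, -76, 92), KM = (-60, -48, 57).
KL × KM = (84, -105, 0).
The cross product is nonzero, so the points do not lie on one line.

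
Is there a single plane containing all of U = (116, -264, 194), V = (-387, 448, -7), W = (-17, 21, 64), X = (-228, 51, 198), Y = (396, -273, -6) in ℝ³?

No

The plane through U, V, W has normal n = UV × UW = (-35275, -38657, -48659) and equation n·P = -3326298.
Checking the remaining points: n·X = -3563289, n·Y = -3123585.
Since n·X = -3563289 ≠ -3326298, X is off the plane and the points are not all coplanar.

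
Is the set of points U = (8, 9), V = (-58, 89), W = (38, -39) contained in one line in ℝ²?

No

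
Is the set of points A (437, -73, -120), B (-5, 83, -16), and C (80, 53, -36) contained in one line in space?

AB = (-442, 156, 104), AC = (-357, 126, 84).
Each component of AC is 21/26 times the corresponding component of AB, so AC = 21/26·AB and the points are collinear.

Yes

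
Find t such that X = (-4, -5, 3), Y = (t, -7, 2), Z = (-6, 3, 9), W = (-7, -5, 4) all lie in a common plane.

Normal to plane XZW: n = (8, -16, 24); plane equation n·P = 120.
Requiring n·Y = 120: (8)t + (160) = 120.
So t = -5.

-5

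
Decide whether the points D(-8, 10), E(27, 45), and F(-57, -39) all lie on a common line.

DE = (35, 35), DF = (-49, -49).
Checking proportionality: DF = -7/5·DE, so the vectors are parallel and the points are collinear.

Yes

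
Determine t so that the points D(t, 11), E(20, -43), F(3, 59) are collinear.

11

Collinearity: (D − E) must be parallel to (F − E) = (-17, 102).
Cross-multiplying the components: (t − 20)·(102) = (54)·(-17).
Solving gives t = 11.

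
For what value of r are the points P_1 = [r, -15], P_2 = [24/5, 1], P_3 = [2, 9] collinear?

52/5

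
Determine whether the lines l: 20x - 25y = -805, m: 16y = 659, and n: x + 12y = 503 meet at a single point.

No

Lines aᵢx + bᵢy = cᵢ with pairwise distinct directions are concurrent exactly when det[aᵢ bᵢ cᵢ] = 0.
Here the determinant is -795.
Nonzero, so no common point exists.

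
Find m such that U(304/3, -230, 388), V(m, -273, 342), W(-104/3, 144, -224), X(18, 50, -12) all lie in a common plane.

80

The points are coplanar iff UV · (UW × UX) = 0.
Expanding, this is linear in m: (21760)m + (-1740800) = 0.
So m = 80.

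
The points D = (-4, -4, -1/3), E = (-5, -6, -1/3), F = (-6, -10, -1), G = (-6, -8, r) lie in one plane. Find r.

Normal to plane DEF: n = (4/3, -2/3, 2); plane equation n·P = -10/3.
Requiring n·G = -10/3: (2)r + (-8/3) = -10/3.
So r = -1/3.

-1/3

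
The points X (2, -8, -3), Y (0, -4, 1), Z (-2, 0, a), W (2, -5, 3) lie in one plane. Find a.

5

Coplanarity ⇔ det[XY; XZ; XW] = 0.
Expanding, this is linear in a: (6)a + (-30) = 0.
So a = 5.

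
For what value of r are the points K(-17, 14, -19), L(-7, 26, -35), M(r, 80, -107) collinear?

38

Direction KL = (10, 12, -16). From the y-coordinate of M, the parameter along the line is τ = (80 − 14)/12 = 11/2.
Then r = (-17) + 11/2·(10) = 38.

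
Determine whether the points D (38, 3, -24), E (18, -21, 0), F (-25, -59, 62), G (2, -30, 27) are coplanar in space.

With D as base: DE = (-20, -24, 24), DF = (-63, -62, 86), DG = (-36, -33, 51).
DF × DG = (-324, 117, -153).
DE · (DF × DG) = 0.
The scalar triple product vanishes, so the four points are coplanar.

Yes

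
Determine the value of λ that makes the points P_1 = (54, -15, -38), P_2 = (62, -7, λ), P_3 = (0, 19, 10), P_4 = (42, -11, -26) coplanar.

-50

Normal to plane P_1P_3P_4: n = (216, 72, 192); plane equation n·P = 3288.
Requiring n·P_2 = 3288: (192)λ + (12888) = 3288.
So λ = -50.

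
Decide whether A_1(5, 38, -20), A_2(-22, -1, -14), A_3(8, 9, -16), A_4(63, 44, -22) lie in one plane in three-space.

Yes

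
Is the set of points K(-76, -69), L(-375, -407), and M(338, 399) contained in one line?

Yes

KL = (-299, -338), KM = (414, 468).
Checking proportionality: KM = -18/13·KL, so the vectors are parallel and the points are collinear.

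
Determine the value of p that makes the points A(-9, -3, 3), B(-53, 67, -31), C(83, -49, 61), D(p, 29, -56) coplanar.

-106

Normal to plane ABC: n = (2496, -576, -4416); plane equation n·P = -33984.
Requiring n·D = -33984: (2496)p + (230592) = -33984.
So p = -106.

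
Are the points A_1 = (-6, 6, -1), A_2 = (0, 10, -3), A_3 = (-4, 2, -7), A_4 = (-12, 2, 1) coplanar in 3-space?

Yes

A normal to the plane through A_1, A_2, A_3 is n = A_1A_2 × A_1A_3 = (-32, 32, -32).
The plane has equation n·P = 416. For A_4: n·A_4 = 416.
Equal, so A_4 lies in the plane and all four are coplanar.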